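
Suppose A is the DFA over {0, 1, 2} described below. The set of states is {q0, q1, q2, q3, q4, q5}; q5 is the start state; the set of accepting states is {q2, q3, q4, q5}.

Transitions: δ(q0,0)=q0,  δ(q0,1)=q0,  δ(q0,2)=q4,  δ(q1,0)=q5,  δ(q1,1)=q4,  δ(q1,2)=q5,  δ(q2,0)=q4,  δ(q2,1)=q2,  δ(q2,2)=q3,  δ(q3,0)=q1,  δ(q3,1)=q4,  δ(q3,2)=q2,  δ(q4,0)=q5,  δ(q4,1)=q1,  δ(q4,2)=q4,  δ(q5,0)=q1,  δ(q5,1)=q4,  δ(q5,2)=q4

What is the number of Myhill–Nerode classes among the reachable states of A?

3

Reachable states from the start: {q1,q4,q5}. Unreachable: {q0,q2,q3} — drop them.
P0 = {q4,q5} | {q1}.
Split {q4,q5} by δ(·,0) → {q4} and {q5}.
No further refinement is possible. Final partition (3 blocks): {q4} | {q1} | {q5}.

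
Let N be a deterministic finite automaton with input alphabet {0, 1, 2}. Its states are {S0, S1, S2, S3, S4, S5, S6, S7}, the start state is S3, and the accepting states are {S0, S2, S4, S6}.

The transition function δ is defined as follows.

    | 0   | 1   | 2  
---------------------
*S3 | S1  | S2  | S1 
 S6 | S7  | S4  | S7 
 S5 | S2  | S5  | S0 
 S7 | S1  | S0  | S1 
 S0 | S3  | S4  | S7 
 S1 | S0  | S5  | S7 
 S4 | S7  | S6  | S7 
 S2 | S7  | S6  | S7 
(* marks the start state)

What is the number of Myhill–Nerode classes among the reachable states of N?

Every state is reachable, so we keep all 8.
Start with accepting vs non-accepting: {S0,S2,S4,S6} | {S1,S3,S5,S7}.
Refine {S1,S3,S5,S7} on symbol 0: members go to different blocks, giving {S1,S5} and {S3,S7}.
Refine {S1,S5} on symbol 2: members go to different blocks, giving {S1} and {S5}.
The partition is now stable with 4 blocks: {S0,S2,S4,S6} | {S1} | {S3,S7} | {S5}.

4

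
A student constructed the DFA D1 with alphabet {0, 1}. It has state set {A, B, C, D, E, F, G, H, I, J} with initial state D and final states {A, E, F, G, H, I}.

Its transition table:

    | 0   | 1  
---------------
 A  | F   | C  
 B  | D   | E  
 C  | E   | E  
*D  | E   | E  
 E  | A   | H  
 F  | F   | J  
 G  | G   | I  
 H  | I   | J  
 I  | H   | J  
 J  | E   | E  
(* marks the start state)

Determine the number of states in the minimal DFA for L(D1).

3

First remove the unreachable states {B,G}; 8 states remain.
P0 = {A,E,F,H,I} | {C,D,J}.
On input 1, block {A,E,F,H,I} splits into {A,F,H,I} and {E}.
No further refinement is possible. Final partition (3 blocks): {A,F,H,I} | {C,D,J} | {E}.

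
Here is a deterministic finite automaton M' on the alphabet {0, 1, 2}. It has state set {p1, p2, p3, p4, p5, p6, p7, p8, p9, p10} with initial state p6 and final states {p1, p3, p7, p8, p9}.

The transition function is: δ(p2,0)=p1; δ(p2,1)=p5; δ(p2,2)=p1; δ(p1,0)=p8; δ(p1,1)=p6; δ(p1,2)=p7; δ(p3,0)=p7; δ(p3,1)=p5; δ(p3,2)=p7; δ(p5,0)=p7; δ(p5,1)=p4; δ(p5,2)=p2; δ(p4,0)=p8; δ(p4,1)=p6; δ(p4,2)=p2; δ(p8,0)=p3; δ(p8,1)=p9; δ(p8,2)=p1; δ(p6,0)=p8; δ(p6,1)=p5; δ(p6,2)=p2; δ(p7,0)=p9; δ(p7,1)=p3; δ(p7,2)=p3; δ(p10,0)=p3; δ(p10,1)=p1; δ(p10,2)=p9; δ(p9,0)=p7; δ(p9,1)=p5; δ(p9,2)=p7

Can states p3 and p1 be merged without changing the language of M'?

Yes

Reachable states from the start: {p1,p2,p3,p4,p5,p6,p7,p8,p9}. Unreachable: {p10} — drop them.
Start with accepting vs non-accepting: {p1,p3,p7,p8,p9} | {p2,p4,p5,p6}.
Refine {p1,p3,p7,p8,p9} on symbol 1: members go to different blocks, giving {p1,p3,p9} and {p7,p8}.
Split {p2,p4,p5,p6} by δ(·,0) → {p4,p5,p6} and {p2}.
No further refinement is possible. Final partition (4 blocks): {p1,p3,p9} | {p4,p5,p6} | {p7,p8} | {p2}.
p3 and p1 lie in the same block of the stable partition, so they are equivalent — no string distinguishes them.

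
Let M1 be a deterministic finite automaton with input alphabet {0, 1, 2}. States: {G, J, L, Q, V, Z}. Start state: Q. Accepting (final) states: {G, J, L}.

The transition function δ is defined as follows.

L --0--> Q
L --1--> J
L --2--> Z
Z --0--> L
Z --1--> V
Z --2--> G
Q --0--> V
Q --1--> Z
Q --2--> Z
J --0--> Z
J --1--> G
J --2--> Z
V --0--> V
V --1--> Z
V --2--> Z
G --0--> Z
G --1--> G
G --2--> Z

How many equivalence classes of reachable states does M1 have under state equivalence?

4

Start with accepting vs non-accepting: {G,J,L} | {Q,V,Z}.
On input 0, block {Q,V,Z} splits into {Q,V} and {Z}.
On input 0, block {G,J,L} splits into {G,J} and {L}.
No further refinement is possible. Final partition (4 blocks): {G,J} | {Q,V} | {Z} | {L}.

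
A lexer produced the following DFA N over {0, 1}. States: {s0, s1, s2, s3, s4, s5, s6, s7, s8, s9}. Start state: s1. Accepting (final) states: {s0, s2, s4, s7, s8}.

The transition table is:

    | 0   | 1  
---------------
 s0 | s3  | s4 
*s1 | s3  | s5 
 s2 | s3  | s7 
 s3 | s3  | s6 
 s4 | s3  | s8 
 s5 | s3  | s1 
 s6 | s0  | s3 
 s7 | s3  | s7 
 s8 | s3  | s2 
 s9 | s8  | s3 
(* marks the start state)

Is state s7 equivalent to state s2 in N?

Yes

States {s9} cannot be reached from the start state, so discard them.
Initial partition by acceptance: {s0,s2,s4,s7,s8} | {s1,s3,s5,s6}.
Refine {s1,s3,s5,s6} on symbol 0: members go to different blocks, giving {s1,s3,s5} and {s6}.
Split {s1,s3,s5} by δ(·,1) → {s1,s5} and {s3}.
Stable partition: {s0,s2,s4,s7,s8} | {s1,s5} | {s6} | {s3} — 4 equivalence classes.
s7 and s2 lie in the same block of the stable partition, so they are equivalent — no string distinguishes them.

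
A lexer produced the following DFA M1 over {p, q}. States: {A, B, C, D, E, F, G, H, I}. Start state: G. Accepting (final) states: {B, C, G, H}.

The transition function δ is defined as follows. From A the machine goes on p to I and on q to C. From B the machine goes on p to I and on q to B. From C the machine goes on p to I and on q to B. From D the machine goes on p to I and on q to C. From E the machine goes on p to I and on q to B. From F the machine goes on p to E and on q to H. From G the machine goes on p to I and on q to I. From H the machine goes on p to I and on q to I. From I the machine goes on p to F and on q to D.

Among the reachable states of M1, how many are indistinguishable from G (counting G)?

2

States {A} cannot be reached from the start state, so discard them.
P0 = {B,C,G,H} | {D,E,F,I}.
Refine {B,C,G,H} on symbol q: members go to different blocks, giving {B,C} and {G,H}.
Split {D,E,F,I} by δ(·,q) → {D,E} and {F} and {I}.
The partition is now stable with 5 blocks: {B,C} | {D,E} | {G,H} | {F} | {I}.
State G belongs to the block {G,H}, which has 2 states.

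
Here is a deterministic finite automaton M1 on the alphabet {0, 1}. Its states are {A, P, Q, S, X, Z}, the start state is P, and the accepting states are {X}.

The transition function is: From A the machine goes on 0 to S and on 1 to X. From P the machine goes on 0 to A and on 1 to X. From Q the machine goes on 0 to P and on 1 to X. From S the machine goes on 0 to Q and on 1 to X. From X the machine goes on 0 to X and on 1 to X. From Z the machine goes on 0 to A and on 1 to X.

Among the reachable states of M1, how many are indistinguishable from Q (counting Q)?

4

States {Z} cannot be reached from the start state, so discard them.
Initial partition by acceptance: {X} | {A,P,Q,S}.
No further refinement is possible. Final partition (2 blocks): {X} | {A,P,Q,S}.
State Q belongs to the block {A,P,Q,S}, which has 4 states.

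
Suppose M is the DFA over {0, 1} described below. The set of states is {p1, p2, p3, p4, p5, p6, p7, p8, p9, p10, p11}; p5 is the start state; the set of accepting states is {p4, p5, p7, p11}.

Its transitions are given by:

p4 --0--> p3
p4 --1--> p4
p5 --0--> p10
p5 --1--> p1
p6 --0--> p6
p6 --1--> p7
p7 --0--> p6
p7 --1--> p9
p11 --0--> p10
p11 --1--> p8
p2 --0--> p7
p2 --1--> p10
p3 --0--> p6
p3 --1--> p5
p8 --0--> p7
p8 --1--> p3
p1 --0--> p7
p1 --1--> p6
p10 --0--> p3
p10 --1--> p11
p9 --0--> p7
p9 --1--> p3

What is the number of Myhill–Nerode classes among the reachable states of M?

States {p2,p4} cannot be reached from the start state, so discard them.
Start with accepting vs non-accepting: {p5,p7,p11} | {p1,p3,p6,p8,p9,p10}.
Split {p1,p3,p6,p8,p9,p10} by δ(·,0) → {p1,p8,p9} and {p3,p6,p10}.
The partition is now stable with 3 blocks: {p5,p7,p11} | {p1,p8,p9} | {p3,p6,p10}.

3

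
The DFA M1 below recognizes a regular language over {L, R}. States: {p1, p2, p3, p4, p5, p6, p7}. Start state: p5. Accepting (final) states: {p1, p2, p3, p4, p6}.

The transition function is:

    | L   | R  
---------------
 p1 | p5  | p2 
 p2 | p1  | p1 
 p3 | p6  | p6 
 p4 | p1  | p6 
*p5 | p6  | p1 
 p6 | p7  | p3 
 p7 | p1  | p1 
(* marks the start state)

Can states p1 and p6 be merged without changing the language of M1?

Yes

First remove the unreachable states {p4}; 6 states remain.
P0 = {p1,p2,p3,p6} | {p5,p7}.
Split {p1,p2,p3,p6} by δ(·,L) → {p1,p6} and {p2,p3}.
The partition is now stable with 3 blocks: {p1,p6} | {p5,p7} | {p2,p3}.
p1 and p6 lie in the same block of the stable partition, so they are equivalent — no string distinguishes them.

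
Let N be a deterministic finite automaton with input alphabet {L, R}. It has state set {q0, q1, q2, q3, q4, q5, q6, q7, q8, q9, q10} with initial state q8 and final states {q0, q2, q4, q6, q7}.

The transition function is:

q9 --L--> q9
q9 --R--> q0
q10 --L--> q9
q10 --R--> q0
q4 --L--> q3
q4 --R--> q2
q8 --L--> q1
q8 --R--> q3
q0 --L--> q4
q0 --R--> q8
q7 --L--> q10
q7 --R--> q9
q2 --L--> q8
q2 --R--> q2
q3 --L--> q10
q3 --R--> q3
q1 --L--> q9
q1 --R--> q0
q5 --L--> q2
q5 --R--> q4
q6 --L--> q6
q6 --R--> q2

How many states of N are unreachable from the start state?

3

No path from q8 leads to q5, q6, q7; the other 8 states are all reachable.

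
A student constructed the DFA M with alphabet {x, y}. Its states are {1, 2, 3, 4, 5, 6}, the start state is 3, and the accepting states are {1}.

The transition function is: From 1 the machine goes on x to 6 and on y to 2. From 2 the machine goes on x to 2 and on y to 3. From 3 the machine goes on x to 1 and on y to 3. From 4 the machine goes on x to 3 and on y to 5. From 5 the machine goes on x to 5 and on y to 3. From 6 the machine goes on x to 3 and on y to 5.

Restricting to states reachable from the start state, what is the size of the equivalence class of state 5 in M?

2

Reachable states from the start: {1,2,3,5,6}. Unreachable: {4} — drop them.
P0 = {1} | {2,3,5,6}.
Refine {2,3,5,6} on symbol x: members go to different blocks, giving {2,5,6} and {3}.
Split {2,5,6} by δ(·,x) → {2,5} and {6}.
No further refinement is possible. Final partition (4 blocks): {1} | {2,5} | {3} | {6}.
The equivalence class containing 5 is {2,5}, of size 2.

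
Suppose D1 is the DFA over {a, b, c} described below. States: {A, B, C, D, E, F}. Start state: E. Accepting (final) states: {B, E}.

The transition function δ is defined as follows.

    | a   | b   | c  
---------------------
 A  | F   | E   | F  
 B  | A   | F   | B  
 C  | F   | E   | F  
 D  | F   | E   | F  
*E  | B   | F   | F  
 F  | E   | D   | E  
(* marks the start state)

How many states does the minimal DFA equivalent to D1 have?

4

First remove the unreachable states {C}; 5 states remain.
P0 = {B,E} | {A,D,F}.
On input a, block {B,E} splits into {B} and {E}.
On input a, block {A,D,F} splits into {A,D} and {F}.
No further refinement is possible. Final partition (4 blocks): {B} | {A,D} | {E} | {F}.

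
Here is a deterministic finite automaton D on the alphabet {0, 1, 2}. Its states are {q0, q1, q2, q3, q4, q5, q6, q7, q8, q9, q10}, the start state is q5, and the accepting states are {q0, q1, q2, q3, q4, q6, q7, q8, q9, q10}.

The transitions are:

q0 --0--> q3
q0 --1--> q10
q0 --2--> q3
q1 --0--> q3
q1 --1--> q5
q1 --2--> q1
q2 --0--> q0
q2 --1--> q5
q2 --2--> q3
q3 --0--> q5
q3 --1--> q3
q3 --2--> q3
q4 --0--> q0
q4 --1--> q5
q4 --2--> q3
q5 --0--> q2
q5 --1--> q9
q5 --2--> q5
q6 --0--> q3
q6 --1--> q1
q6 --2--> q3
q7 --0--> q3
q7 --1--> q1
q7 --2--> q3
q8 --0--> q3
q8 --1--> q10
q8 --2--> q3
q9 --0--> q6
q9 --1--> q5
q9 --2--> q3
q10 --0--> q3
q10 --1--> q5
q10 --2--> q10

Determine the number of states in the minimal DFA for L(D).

5

Reachable states from the start: {q0,q1,q2,q3,q5,q6,q9,q10}. Unreachable: {q4,q7,q8} — drop them.
P0 = {q0,q1,q2,q3,q6,q9,q10} | {q5}.
On input 0, block {q0,q1,q2,q3,q6,q9,q10} splits into {q0,q1,q2,q6,q9,q10} and {q3}.
Refine {q0,q1,q2,q6,q9,q10} on symbol 0: members go to different blocks, giving {q0,q1,q6,q10} and {q2,q9}.
Refine {q0,q1,q6,q10} on symbol 1: members go to different blocks, giving {q0,q6} and {q1,q10}.
The partition is now stable with 5 blocks: {q0,q6} | {q5} | {q3} | {q2,q9} | {q1,q10}.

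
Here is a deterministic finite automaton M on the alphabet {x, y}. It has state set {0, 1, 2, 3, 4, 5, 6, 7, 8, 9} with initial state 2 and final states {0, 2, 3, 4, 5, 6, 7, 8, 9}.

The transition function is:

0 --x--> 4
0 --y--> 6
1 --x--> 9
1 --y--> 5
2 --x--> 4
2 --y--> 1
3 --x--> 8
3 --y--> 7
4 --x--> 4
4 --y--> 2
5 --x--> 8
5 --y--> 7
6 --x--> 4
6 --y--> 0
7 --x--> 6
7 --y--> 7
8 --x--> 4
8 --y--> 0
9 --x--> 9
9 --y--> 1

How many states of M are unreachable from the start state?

1

Starting at 2 and following transitions, the reachable set is {0, 1, 2, 4, 5, 6, 7, 8, 9}. That leaves 3 unreachable — 1 in total.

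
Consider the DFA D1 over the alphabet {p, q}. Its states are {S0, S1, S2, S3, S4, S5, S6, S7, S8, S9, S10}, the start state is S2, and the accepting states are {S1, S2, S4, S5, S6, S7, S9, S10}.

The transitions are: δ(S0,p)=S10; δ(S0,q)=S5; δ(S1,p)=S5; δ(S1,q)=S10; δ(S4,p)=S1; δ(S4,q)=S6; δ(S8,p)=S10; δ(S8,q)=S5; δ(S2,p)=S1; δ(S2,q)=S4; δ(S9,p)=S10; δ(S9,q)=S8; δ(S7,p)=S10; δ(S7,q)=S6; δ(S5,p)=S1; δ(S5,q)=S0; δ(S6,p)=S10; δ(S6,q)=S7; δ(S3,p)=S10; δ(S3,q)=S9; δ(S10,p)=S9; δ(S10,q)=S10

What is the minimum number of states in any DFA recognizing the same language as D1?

First remove the unreachable states {S3}; 10 states remain.
P0 = {S1,S2,S4,S5,S6,S7,S9,S10} | {S0,S8}.
Refine {S1,S2,S4,S5,S6,S7,S9,S10} on symbol q: members go to different blocks, giving {S1,S2,S4,S6,S7,S10} and {S5,S9}.
On input p, block {S1,S2,S4,S6,S7,S10} splits into {S2,S4,S6,S7} and {S1,S10}.
No further refinement is possible. Final partition (4 blocks): {S2,S4,S6,S7} | {S0,S8} | {S5,S9} | {S1,S10}.

4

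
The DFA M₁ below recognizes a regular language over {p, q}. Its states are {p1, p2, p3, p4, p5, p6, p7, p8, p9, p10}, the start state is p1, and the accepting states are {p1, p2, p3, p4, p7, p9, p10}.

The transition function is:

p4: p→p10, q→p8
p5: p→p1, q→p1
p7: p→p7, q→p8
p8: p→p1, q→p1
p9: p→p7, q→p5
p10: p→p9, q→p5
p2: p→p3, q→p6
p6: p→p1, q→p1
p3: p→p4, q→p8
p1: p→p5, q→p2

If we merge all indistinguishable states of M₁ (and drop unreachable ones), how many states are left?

3

Initial partition by acceptance: {p1,p2,p3,p4,p7,p9,p10} | {p5,p6,p8}.
Refine {p1,p2,p3,p4,p7,p9,p10} on symbol p: members go to different blocks, giving {p2,p3,p4,p7,p9,p10} and {p1}.
The partition is now stable with 3 blocks: {p2,p3,p4,p7,p9,p10} | {p5,p6,p8} | {p1}.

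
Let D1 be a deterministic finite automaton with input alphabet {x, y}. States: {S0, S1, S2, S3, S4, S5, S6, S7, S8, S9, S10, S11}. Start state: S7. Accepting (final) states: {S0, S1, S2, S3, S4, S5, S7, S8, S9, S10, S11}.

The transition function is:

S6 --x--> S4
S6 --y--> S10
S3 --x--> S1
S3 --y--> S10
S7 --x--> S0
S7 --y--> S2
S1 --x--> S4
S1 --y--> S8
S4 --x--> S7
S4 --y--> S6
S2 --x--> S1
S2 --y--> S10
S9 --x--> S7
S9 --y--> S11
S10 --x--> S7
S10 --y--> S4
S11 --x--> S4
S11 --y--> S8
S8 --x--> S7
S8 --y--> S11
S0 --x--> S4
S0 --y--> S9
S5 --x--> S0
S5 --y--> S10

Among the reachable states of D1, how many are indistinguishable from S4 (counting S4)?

Reachable states from the start: {S0,S1,S2,S4,S6,S7,S8,S9,S10,S11}. Unreachable: {S3,S5} — drop them.
Initial partition by acceptance: {S0,S1,S2,S4,S7,S8,S9,S10,S11} | {S6}.
On input y, block {S0,S1,S2,S4,S7,S8,S9,S10,S11} splits into {S0,S1,S2,S7,S8,S9,S10,S11} and {S4}.
Split {S0,S1,S2,S7,S8,S9,S10,S11} by δ(·,x) → {S2,S7,S8,S9,S10} and {S0,S1,S11}.
Split {S2,S7,S8,S9,S10} by δ(·,x) → {S8,S9,S10} and {S2,S7}.
Refine {S8,S9,S10} on symbol y: members go to different blocks, giving {S8,S9} and {S10}.
Refine {S2,S7} on symbol y: members go to different blocks, giving {S2} and {S7}.
No further refinement is possible. Final partition (7 blocks): {S8,S9} | {S6} | {S4} | {S0,S1,S11} | {S2} | {S10} | {S7}.
State S4 belongs to the block {S4}, which has 1 states.

1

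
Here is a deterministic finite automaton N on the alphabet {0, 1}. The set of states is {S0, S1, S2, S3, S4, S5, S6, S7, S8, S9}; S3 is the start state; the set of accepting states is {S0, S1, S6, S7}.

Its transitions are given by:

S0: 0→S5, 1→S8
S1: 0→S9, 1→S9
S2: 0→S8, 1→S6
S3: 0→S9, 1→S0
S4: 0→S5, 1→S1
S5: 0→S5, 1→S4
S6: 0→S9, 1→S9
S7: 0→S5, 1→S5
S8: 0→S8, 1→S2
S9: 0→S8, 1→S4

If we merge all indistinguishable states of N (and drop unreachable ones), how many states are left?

First remove the unreachable states {S7}; 9 states remain.
P0 = {S0,S1,S6} | {S2,S3,S4,S5,S8,S9}.
Refine {S2,S3,S4,S5,S8,S9} on symbol 1: members go to different blocks, giving {S2,S3,S4} and {S5,S8,S9}.
No further refinement is possible. Final partition (3 blocks): {S0,S1,S6} | {S2,S3,S4} | {S5,S8,S9}.

3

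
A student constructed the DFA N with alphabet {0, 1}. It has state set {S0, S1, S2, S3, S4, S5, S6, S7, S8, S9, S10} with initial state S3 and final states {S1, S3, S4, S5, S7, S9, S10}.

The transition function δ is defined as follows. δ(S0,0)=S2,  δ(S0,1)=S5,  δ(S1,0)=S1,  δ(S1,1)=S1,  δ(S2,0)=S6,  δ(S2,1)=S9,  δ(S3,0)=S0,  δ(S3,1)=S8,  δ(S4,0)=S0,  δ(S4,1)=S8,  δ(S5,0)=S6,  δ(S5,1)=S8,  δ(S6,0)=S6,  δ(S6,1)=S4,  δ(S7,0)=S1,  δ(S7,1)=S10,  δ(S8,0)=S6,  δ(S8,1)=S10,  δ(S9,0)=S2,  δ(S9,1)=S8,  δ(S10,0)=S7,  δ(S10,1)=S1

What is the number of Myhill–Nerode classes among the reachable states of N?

All states are reachable from the start state.
P0 = {S1,S3,S4,S5,S7,S9,S10} | {S0,S2,S6,S8}.
Refine {S1,S3,S4,S5,S7,S9,S10} on symbol 0: members go to different blocks, giving {S3,S4,S5,S9} and {S1,S7,S10}.
Split {S0,S2,S6,S8} by δ(·,1) → {S0,S2,S6} and {S8}.
Stable partition: {S3,S4,S5,S9} | {S0,S2,S6} | {S1,S7,S10} | {S8} — 4 equivalence classes.

4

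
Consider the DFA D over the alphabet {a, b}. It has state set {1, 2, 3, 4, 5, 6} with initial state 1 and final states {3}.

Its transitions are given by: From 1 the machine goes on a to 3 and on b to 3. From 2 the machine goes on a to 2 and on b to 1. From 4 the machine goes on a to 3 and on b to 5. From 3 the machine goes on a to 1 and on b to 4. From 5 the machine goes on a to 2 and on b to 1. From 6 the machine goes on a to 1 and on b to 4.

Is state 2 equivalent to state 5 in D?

Yes

States {6} cannot be reached from the start state, so discard them.
Start with accepting vs non-accepting: {3} | {1,2,4,5}.
Refine {1,2,4,5} on symbol a: members go to different blocks, giving {1,4} and {2,5}.
Refine {1,4} on symbol b: members go to different blocks, giving {1} and {4}.
The partition is now stable with 4 blocks: {3} | {1} | {2,5} | {4}.
2 and 5 lie in the same block of the stable partition, so they are equivalent — no string distinguishes them.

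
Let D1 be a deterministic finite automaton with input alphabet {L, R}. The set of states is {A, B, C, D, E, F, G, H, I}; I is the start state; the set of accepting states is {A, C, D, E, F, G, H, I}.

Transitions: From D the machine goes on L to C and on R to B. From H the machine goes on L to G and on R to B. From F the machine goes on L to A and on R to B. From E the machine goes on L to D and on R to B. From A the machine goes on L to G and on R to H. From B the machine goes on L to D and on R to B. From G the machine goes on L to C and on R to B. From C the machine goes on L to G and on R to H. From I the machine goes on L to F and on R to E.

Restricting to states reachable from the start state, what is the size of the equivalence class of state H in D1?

2

Every state is reachable, so we keep all 9.
Initial partition by acceptance: {A,C,D,E,F,G,H,I} | {B}.
Split {A,C,D,E,F,G,H,I} by δ(·,R) → {D,E,F,G,H} and {A,C,I}.
Split {D,E,F,G,H} by δ(·,L) → {D,F,G} and {E,H}.
Stable partition: {D,F,G} | {B} | {A,C,I} | {E,H} — 4 equivalence classes.
The equivalence class containing H is {E,H}, of size 2.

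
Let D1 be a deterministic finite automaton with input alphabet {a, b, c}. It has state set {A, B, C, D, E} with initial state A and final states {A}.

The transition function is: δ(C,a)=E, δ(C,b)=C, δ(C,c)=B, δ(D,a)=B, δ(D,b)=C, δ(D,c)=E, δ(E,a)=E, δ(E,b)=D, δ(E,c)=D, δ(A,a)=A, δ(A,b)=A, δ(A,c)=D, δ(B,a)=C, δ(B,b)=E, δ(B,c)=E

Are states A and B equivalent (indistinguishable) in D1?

Every state is reachable, so we keep all 5.
P0 = {A} | {B,C,D,E}.
No further refinement is possible. Final partition (2 blocks): {A} | {B,C,D,E}.
A and B end up in different blocks, so they are distinguishable. For instance, the string 'ε' is accepted from only A.

No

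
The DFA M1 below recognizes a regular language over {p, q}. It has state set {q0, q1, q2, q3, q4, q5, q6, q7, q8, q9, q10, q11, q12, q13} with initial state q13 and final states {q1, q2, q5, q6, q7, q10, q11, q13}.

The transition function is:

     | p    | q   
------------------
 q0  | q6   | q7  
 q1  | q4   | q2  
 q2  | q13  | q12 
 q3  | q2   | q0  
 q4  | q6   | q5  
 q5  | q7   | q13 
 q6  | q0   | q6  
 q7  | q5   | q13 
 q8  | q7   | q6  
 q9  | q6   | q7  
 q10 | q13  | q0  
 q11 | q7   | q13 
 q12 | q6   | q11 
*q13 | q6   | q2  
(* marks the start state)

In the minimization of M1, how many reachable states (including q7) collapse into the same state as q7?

First remove the unreachable states {q1,q3,q4,q8,q9,q10}; 8 states remain.
Initial partition by acceptance: {q2,q5,q6,q7,q11,q13} | {q0,q12}.
Split {q2,q5,q6,q7,q11,q13} by δ(·,p) → {q2,q5,q7,q11,q13} and {q6}.
On input p, block {q2,q5,q7,q11,q13} splits into {q2,q5,q7,q11} and {q13}.
Split {q2,q5,q7,q11} by δ(·,p) → {q5,q7,q11} and {q2}.
The partition is now stable with 5 blocks: {q5,q7,q11} | {q0,q12} | {q6} | {q13} | {q2}.
The equivalence class containing q7 is {q5,q7,q11}, of size 3.

3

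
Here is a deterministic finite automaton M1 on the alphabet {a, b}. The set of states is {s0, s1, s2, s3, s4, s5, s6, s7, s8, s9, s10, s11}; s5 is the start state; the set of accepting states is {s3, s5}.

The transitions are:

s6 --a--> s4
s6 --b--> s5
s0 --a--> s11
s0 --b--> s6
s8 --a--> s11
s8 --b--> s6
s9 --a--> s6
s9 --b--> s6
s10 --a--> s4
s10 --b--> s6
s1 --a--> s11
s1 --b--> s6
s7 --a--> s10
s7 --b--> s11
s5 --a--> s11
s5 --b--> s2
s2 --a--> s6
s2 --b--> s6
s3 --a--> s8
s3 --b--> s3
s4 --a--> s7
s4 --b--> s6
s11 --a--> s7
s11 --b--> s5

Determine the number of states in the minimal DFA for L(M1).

Reachable states from the start: {s2,s4,s5,s6,s7,s10,s11}. Unreachable: {s0,s1,s3,s8,s9} — drop them.
Initial partition by acceptance: {s5} | {s2,s4,s6,s7,s10,s11}.
Refine {s2,s4,s6,s7,s10,s11} on symbol b: members go to different blocks, giving {s2,s4,s7,s10} and {s6,s11}.
Split {s2,s4,s7,s10} by δ(·,a) → {s4,s7,s10} and {s2}.
The partition is now stable with 4 blocks: {s5} | {s4,s7,s10} | {s6,s11} | {s2}.

4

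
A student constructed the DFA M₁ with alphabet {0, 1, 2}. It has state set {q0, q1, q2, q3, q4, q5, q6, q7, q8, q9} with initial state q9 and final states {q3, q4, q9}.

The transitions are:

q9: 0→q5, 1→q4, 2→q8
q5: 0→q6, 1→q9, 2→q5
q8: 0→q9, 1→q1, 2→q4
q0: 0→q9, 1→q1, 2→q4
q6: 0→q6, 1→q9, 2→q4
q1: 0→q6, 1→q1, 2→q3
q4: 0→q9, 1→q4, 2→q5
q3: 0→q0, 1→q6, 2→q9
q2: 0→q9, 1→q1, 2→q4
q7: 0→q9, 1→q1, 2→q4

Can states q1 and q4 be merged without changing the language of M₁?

States {q2,q7} cannot be reached from the start state, so discard them.
Start with accepting vs non-accepting: {q3,q4,q9} | {q0,q1,q5,q6,q8}.
Split {q3,q4,q9} by δ(·,0) → {q3,q9} and {q4}.
On input 1, block {q3,q9} splits into {q3} and {q9}.
On input 0, block {q0,q1,q5,q6,q8} splits into {q1,q5,q6} and {q0,q8}.
Split {q1,q5,q6} by δ(·,1) → {q5,q6} and {q1}.
Split {q5,q6} by δ(·,2) → {q5} and {q6}.
No further refinement is possible. Final partition (7 blocks): {q3} | {q5} | {q4} | {q9} | {q0,q8} | {q1} | {q6}.
q1 and q4 end up in different blocks, so they are distinguishable. For instance, the string 'ε' is accepted from only q4.

No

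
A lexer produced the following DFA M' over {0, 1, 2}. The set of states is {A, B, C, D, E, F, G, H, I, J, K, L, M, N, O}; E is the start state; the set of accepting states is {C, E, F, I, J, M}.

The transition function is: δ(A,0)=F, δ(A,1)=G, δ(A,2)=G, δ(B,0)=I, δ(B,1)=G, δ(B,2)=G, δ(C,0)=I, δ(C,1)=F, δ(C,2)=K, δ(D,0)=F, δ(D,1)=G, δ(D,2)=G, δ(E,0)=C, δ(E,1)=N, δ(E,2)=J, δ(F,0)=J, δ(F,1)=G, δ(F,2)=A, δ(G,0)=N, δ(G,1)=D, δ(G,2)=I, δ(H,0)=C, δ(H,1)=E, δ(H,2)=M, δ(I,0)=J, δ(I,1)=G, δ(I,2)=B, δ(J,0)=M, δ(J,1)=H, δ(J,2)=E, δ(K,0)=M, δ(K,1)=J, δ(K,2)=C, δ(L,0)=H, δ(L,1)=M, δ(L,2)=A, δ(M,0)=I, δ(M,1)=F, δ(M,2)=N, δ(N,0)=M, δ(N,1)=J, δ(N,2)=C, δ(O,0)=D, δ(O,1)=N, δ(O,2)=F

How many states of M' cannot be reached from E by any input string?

No path from E leads to L, O; the other 13 states are all reachable.

2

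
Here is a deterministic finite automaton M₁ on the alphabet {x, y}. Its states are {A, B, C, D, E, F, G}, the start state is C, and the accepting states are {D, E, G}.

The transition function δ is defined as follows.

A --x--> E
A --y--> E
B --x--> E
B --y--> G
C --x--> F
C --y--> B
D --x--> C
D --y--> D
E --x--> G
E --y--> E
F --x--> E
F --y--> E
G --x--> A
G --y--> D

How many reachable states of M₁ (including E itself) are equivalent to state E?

1

Every state is reachable, so we keep all 7.
P0 = {D,E,G} | {A,B,C,F}.
On input x, block {D,E,G} splits into {D,G} and {E}.
Refine {A,B,C,F} on symbol x: members go to different blocks, giving {A,B,F} and {C}.
On input x, block {D,G} splits into {D} and {G}.
Split {A,B,F} by δ(·,y) → {A,F} and {B}.
No further refinement is possible. Final partition (6 blocks): {D} | {A,F} | {E} | {C} | {G} | {B}.
The equivalence class containing E is {E}, of size 1.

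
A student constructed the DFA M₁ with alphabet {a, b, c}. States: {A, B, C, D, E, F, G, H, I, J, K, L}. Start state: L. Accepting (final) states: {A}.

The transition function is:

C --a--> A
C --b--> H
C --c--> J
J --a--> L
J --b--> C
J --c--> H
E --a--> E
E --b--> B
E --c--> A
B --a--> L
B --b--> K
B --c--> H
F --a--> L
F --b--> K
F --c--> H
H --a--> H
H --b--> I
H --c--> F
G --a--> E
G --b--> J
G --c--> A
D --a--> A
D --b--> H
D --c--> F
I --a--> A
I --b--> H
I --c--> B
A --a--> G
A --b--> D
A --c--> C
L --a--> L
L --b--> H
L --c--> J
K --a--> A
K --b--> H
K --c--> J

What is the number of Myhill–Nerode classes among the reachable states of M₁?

Initial partition by acceptance: {A} | {B,C,D,E,F,G,H,I,J,K,L}.
Split {B,C,D,E,F,G,H,I,J,K,L} by δ(·,a) → {B,E,F,G,H,J,L} and {C,D,I,K}.
Refine {B,E,F,G,H,J,L} on symbol b: members go to different blocks, giving {B,F,H,J} and {E,G,L}.
Refine {B,F,H,J} on symbol a: members go to different blocks, giving {B,F,J} and {H}.
On input b, block {E,G,L} splits into {E,G} and {L}.
The partition is now stable with 6 blocks: {A} | {B,F,J} | {C,D,I,K} | {E,G} | {H} | {L}.

6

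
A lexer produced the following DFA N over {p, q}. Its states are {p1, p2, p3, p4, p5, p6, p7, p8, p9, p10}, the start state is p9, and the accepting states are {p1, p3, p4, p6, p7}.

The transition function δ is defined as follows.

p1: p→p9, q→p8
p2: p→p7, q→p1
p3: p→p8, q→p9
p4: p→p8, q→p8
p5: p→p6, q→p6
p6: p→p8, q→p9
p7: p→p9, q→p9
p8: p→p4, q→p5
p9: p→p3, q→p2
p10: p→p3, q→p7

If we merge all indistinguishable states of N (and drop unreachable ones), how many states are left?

Reachable states from the start: {p1,p2,p3,p4,p5,p6,p7,p8,p9}. Unreachable: {p10} — drop them.
Initial partition by acceptance: {p1,p3,p4,p6,p7} | {p2,p5,p8,p9}.
On input q, block {p2,p5,p8,p9} splits into {p2,p5} and {p8,p9}.
No further refinement is possible. Final partition (3 blocks): {p1,p3,p4,p6,p7} | {p2,p5} | {p8,p9}.

3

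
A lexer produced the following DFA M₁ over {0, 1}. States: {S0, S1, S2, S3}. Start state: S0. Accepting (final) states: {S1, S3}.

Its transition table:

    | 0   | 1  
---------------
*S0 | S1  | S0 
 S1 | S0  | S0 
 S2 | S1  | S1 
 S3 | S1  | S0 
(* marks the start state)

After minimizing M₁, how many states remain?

Reachable states from the start: {S0,S1}. Unreachable: {S2,S3} — drop them.
Start with accepting vs non-accepting: {S1} | {S0}.
Stable partition: {S1} | {S0} — 2 equivalence classes.

2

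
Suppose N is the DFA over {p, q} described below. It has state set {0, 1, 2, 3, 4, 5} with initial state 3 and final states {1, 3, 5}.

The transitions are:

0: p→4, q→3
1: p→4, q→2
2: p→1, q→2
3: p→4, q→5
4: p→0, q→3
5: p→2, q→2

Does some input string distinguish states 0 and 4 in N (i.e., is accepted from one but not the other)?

Every state is reachable, so we keep all 6.
P0 = {1,3,5} | {0,2,4}.
On input q, block {1,3,5} splits into {1,5} and {3}.
On input p, block {0,2,4} splits into {0,4} and {2}.
On input p, block {1,5} splits into {1} and {5}.
The partition is now stable with 5 blocks: {1} | {0,4} | {3} | {2} | {5}.
0 and 4 lie in the same block of the stable partition, so they are equivalent — no string distinguishes them.

No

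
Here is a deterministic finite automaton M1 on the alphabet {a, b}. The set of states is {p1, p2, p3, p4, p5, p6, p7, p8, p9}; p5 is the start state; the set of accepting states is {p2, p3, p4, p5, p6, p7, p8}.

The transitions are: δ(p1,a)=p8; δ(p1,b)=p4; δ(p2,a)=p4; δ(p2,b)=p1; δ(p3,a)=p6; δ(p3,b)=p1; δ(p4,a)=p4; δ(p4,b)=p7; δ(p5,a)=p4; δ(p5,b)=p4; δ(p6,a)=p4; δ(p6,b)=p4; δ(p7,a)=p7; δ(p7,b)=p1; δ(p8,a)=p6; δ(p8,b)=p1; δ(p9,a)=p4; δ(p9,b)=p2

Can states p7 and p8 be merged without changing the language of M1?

Reachable states from the start: {p1,p4,p5,p6,p7,p8}. Unreachable: {p2,p3,p9} — drop them.
Initial partition by acceptance: {p4,p5,p6,p7,p8} | {p1}.
Split {p4,p5,p6,p7,p8} by δ(·,b) → {p4,p5,p6} and {p7,p8}.
Split {p4,p5,p6} by δ(·,b) → {p5,p6} and {p4}.
On input a, block {p7,p8} splits into {p7} and {p8}.
Stable partition: {p5,p6} | {p1} | {p7} | {p4} | {p8} — 5 equivalence classes.
p7 and p8 end up in different blocks, so they are distinguishable. For instance, the string 'ab' is accepted from only p8.

No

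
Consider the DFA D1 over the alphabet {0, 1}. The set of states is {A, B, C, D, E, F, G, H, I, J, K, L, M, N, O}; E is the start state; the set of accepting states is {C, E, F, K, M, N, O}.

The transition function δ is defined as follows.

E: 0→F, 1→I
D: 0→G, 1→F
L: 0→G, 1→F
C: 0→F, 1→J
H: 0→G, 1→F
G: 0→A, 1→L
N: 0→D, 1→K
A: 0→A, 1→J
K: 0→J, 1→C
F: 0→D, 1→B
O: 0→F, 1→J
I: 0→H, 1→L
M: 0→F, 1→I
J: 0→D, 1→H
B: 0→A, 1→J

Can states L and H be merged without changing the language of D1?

Yes

First remove the unreachable states {C,K,M,N,O}; 10 states remain.
P0 = {E,F} | {A,B,D,G,H,I,J,L}.
On input 0, block {E,F} splits into {E} and {F}.
Split {A,B,D,G,H,I,J,L} by δ(·,1) → {A,B,G,I,J} and {D,H,L}.
On input 0, block {A,B,G,I,J} splits into {A,B,G} and {I,J}.
Split {A,B,G} by δ(·,1) → {A,B} and {G}.
The partition is now stable with 6 blocks: {E} | {A,B} | {F} | {D,H,L} | {I,J} | {G}.
L and H lie in the same block of the stable partition, so they are equivalent — no string distinguishes them.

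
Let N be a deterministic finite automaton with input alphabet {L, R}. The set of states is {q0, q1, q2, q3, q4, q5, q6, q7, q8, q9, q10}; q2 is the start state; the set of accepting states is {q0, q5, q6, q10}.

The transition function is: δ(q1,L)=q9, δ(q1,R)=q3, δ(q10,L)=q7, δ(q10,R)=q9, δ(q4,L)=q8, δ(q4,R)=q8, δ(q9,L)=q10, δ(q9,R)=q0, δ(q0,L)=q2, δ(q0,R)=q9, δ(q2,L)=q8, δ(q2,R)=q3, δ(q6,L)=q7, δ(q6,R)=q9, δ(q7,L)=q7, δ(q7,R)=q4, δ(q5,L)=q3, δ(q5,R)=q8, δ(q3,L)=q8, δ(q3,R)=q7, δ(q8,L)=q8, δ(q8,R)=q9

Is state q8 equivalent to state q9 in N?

No

States {q1,q5,q6} cannot be reached from the start state, so discard them.
P0 = {q0,q10} | {q2,q3,q4,q7,q8,q9}.
Split {q2,q3,q4,q7,q8,q9} by δ(·,L) → {q2,q3,q4,q7,q8} and {q9}.
Refine {q2,q3,q4,q7,q8} on symbol R: members go to different blocks, giving {q2,q3,q4,q7} and {q8}.
On input L, block {q2,q3,q4,q7} splits into {q2,q3,q4} and {q7}.
On input L, block {q0,q10} splits into {q0} and {q10}.
Refine {q2,q3,q4} on symbol R: members go to different blocks, giving {q2} and {q3} and {q4}.
The partition is now stable with 8 blocks: {q0} | {q2} | {q9} | {q8} | {q7} | {q10} | {q3} | {q4}.
q8 and q9 end up in different blocks, so they are distinguishable. For instance, the string 'L' is accepted from only q9.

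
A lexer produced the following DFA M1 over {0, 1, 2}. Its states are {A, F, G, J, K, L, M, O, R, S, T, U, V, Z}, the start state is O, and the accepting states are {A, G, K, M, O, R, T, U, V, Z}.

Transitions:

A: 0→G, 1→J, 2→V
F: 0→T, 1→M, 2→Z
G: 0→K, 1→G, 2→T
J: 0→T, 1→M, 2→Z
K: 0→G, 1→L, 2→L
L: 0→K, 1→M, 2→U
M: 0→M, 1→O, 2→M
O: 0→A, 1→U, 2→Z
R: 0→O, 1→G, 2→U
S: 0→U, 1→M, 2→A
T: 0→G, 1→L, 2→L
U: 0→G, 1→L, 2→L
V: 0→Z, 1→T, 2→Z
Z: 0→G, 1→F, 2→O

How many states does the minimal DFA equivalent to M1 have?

7

States {R,S} cannot be reached from the start state, so discard them.
Initial partition by acceptance: {A,G,K,M,O,T,U,V,Z} | {F,J,L}.
Split {A,G,K,M,O,T,U,V,Z} by δ(·,1) → {A,K,T,U,Z} and {G,M,O,V}.
Refine {A,K,T,U,Z} on symbol 2: members go to different blocks, giving {K,T,U} and {A,Z}.
Split {F,J,L} by δ(·,2) → {F,J} and {L}.
Refine {G,M,O,V} on symbol 0: members go to different blocks, giving {O,V} and {G} and {M}.
Stable partition: {K,T,U} | {F,J} | {O,V} | {A,Z} | {L} | {G} | {M} — 7 equivalence classes.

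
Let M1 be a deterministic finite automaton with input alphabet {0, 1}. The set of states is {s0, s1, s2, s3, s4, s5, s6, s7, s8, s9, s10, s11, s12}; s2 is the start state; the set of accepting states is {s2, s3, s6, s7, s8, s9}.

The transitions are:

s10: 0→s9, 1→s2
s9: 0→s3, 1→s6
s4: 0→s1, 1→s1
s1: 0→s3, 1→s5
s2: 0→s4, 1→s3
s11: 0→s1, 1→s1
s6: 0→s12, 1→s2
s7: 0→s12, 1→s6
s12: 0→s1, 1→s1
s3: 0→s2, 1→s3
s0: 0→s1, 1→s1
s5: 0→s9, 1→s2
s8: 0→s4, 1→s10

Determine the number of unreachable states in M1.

Starting at s2 and following transitions, the reachable set is {s1, s2, s3, s4, s5, s6, s9, s12}. That leaves s0, s7, s8, s10, s11 unreachable — 5 in total.

5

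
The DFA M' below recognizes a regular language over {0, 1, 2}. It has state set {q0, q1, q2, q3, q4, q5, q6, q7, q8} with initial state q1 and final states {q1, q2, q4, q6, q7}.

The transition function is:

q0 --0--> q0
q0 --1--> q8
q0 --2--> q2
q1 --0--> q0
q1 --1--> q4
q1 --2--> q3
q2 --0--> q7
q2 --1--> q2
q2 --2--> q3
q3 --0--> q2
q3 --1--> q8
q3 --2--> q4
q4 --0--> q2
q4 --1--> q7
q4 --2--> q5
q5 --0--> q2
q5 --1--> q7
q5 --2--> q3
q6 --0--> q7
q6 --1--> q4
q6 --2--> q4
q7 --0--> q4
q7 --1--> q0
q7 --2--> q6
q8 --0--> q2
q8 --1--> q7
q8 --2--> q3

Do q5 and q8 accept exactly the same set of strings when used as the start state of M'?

Yes

Every state is reachable, so we keep all 9.
Start with accepting vs non-accepting: {q1,q2,q4,q6,q7} | {q0,q3,q5,q8}.
On input 0, block {q1,q2,q4,q6,q7} splits into {q2,q4,q6,q7} and {q1}.
Refine {q2,q4,q6,q7} on symbol 1: members go to different blocks, giving {q2,q4,q6} and {q7}.
On input 0, block {q2,q4,q6} splits into {q2,q6} and {q4}.
On input 1, block {q2,q6} splits into {q2} and {q6}.
Refine {q0,q3,q5,q8} on symbol 0: members go to different blocks, giving {q3,q5,q8} and {q0}.
On input 1, block {q3,q5,q8} splits into {q5,q8} and {q3}.
Stable partition: {q2} | {q5,q8} | {q1} | {q7} | {q4} | {q6} | {q0} | {q3} — 8 equivalence classes.
q5 and q8 lie in the same block of the stable partition, so they are equivalent — no string distinguishes them.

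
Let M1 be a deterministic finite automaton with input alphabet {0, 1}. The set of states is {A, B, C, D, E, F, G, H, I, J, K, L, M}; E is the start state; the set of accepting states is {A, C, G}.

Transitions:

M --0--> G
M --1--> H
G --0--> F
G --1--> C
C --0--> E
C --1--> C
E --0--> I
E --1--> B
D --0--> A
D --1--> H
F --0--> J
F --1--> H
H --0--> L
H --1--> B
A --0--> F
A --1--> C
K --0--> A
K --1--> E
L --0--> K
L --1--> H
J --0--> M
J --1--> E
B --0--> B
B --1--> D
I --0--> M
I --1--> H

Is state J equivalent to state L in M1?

Every state is reachable, so we keep all 13.
Start with accepting vs non-accepting: {A,C,G} | {B,D,E,F,H,I,J,K,L,M}.
On input 0, block {B,D,E,F,H,I,J,K,L,M} splits into {B,E,F,H,I,J,L} and {D,K,M}.
Split {B,E,F,H,I,J,L} by δ(·,0) → {B,E,F,H} and {I,J,L}.
Refine {B,E,F,H} on symbol 0: members go to different blocks, giving {E,F,H} and {B}.
Refine {E,F,H} on symbol 1: members go to different blocks, giving {E,H} and {F}.
Refine {A,C,G} on symbol 0: members go to different blocks, giving {A,G} and {C}.
Stable partition: {A,G} | {E,H} | {D,K,M} | {I,J,L} | {B} | {F} | {C} — 7 equivalence classes.
J and L lie in the same block of the stable partition, so they are equivalent — no string distinguishes them.

Yes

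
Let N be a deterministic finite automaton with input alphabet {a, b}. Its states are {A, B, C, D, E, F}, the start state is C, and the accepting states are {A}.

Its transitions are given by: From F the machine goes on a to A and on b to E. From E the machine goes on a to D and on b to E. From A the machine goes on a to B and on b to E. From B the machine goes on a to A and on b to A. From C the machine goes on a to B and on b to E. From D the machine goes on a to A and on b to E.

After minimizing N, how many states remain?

5

States {F} cannot be reached from the start state, so discard them.
Start with accepting vs non-accepting: {A} | {B,C,D,E}.
Split {B,C,D,E} by δ(·,a) → {B,D} and {C,E}.
Split {B,D} by δ(·,b) → {B} and {D}.
Split {C,E} by δ(·,a) → {C} and {E}.
Stable partition: {A} | {B} | {C} | {D} | {E} — 5 equivalence classes.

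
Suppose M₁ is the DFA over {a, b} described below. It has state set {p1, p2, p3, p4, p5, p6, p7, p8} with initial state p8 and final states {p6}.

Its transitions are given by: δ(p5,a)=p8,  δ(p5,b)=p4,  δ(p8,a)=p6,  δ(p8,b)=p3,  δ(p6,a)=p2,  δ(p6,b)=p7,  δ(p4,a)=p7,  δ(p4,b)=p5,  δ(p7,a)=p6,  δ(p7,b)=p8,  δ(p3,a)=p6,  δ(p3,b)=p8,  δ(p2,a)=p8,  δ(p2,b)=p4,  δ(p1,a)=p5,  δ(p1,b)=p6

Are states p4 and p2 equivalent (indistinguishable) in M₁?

Yes

First remove the unreachable states {p1}; 7 states remain.
Initial partition by acceptance: {p6} | {p2,p3,p4,p5,p7,p8}.
Refine {p2,p3,p4,p5,p7,p8} on symbol a: members go to different blocks, giving {p2,p4,p5} and {p3,p7,p8}.
The partition is now stable with 3 blocks: {p6} | {p2,p4,p5} | {p3,p7,p8}.
p4 and p2 lie in the same block of the stable partition, so they are equivalent — no string distinguishes them.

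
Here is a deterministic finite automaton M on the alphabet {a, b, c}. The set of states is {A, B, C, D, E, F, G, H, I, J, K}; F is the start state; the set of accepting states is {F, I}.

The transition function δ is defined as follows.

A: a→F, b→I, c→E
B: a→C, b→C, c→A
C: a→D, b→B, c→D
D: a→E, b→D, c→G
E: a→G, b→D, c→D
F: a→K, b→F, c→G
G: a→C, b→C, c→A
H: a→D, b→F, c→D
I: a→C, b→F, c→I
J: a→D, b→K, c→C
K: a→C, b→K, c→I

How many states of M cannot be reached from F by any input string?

Starting at F and following transitions, the reachable set is {A, B, C, D, E, F, G, I, K}. That leaves H, J unreachable — 2 in total.

2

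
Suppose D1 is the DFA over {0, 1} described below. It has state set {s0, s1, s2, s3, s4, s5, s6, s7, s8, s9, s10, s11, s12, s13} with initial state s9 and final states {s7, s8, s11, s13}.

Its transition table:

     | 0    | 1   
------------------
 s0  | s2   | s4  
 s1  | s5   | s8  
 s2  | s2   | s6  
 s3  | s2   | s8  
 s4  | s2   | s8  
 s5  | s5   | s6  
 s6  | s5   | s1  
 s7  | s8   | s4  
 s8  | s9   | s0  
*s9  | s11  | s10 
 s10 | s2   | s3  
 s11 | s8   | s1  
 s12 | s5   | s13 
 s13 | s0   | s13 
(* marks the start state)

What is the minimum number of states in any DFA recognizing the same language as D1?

6

Reachable states from the start: {s0,s1,s2,s3,s4,s5,s6,s8,s9,s10,s11}. Unreachable: {s7,s12,s13} — drop them.
P0 = {s8,s11} | {s0,s1,s2,s3,s4,s5,s6,s9,s10}.
Split {s8,s11} by δ(·,0) → {s8} and {s11}.
On input 0, block {s0,s1,s2,s3,s4,s5,s6,s9,s10} splits into {s0,s1,s2,s3,s4,s5,s6,s10} and {s9}.
Refine {s0,s1,s2,s3,s4,s5,s6,s10} on symbol 1: members go to different blocks, giving {s0,s2,s5,s6,s10} and {s1,s3,s4}.
On input 1, block {s0,s2,s5,s6,s10} splits into {s0,s6,s10} and {s2,s5}.
No further refinement is possible. Final partition (6 blocks): {s8} | {s0,s6,s10} | {s11} | {s9} | {s1,s3,s4} | {s2,s5}.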